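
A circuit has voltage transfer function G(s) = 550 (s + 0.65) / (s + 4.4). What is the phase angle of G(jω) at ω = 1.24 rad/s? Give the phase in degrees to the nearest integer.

47°

∠(j1.24 + 0.65) = arctan(1.24/0.65) = 62.34°
∠(j1.24 + 4.4) = arctan(1.24/4.4) = 15.74°
∠G(j1.24) = 62.34° − 15.74° = 46.60°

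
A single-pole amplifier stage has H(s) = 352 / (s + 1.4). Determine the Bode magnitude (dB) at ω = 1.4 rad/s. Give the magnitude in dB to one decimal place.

|j1.4 + 1.4| = √(1.4² + 1.4²) = 1.98
|H(j1.4)| = 352 / 1.98 = 177.79
20 log₁₀(177.79) = 45.00 dB

45.0 dB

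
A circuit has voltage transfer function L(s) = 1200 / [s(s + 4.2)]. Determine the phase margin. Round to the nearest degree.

Gain crossover: |L(jω)| = 1 at ω ≈ 34.5 rad/s.
∠L(j34.5) = −90° − arctan(34.5/4.2) ≈ -173.06°
PM = 180° + (-173.06°) = 6.94°

7 deg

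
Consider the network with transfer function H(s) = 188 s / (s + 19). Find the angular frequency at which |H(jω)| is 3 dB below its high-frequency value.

19 rad/s

For a single-pole high-pass, the −3 dB point is at the pole: ω = 19 rad/s.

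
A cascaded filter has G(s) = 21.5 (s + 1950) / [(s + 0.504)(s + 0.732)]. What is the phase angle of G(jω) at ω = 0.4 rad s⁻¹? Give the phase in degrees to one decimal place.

∠(j0.4 + 1950) = arctan(0.4/1950) = 0.01°
∠(j0.4 + 0.504) = arctan(0.4/0.504) = 38.44°
∠(j0.4 + 0.732) = arctan(0.4/0.732) = 28.65°
∠G(j0.4) = 0.01° − (38.44° + 28.65°) = -67.08°

-67.1 deg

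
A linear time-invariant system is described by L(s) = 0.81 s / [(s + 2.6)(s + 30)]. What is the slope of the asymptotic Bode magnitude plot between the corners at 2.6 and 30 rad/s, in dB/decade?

In this band the factors already past their corner are: 1 differentiator zero, pole at 2.6; net slope = 0 dB/decade.

0 dB/decade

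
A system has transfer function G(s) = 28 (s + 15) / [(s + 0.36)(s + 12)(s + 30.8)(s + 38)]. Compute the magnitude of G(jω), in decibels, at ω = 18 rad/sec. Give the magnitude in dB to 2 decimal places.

-58.99 dB

|j18 + 15| = √(18² + 15²) = 23.43
|j18 + 0.36| = √(18² + 0.36²) = 18
|j18 + 12| = √(18² + 12²) = 21.63
|j18 + 30.8| = √(18² + 30.8²) = 35.67
|j18 + 38| = √(18² + 38²) = 42.05
|G(j18)| = 28 × 23.43 / (18 × 21.63 × 35.67 × 42.05) = 0.001123
20 log₁₀(0.001123) = -58.993 dB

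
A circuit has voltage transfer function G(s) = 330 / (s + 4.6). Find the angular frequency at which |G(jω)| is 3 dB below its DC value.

4.6 rad s⁻¹

For a single-pole low-pass, the −3 dB point is at the pole: ω = 4.6 rad s⁻¹.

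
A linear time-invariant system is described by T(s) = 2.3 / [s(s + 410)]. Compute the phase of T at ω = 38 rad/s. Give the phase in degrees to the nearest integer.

∠(j38 + 410) = arctan(38/410) = 5.30°
∠(j38) = 90.00°
∠T(j38) = − (5.30° + 90.00°) = -95.30°

-95 deg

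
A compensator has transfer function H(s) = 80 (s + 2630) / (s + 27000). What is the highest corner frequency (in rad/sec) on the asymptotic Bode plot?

Break frequencies occur at each pole and zero magnitude: 2630 rad/sec, 27000 rad/sec.
The highest is 27000 rad/sec.

27000 rad/sec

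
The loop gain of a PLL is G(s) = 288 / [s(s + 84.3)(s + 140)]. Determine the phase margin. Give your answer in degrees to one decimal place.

Gain crossover: |G(jω)| = 1 at ω ≈ 0.0244 rad s⁻¹.
∠G(j0.0244) = −90° − arctan(0.0244/84.3) − arctan(0.0244/140) ≈ -90.03°
PM = 180° + (-90.03°) = 89.97°

90.0°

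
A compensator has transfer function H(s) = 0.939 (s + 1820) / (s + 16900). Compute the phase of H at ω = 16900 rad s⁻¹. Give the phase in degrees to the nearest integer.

∠(j16900 + 1820) = arctan(16900/1820) = 83.85°
∠(j16900 + 16900) = arctan(16900/16900) = 45.00°
∠H(j16900) = 83.85° − 45.00° = 38.85°

39°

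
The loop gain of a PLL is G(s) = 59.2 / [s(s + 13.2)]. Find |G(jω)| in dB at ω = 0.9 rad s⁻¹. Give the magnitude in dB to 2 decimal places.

13.93 dB

|j0.9 + 13.2| = √(0.9² + 13.2²) = 13.23
|j0.9| = 0.9
|G(j0.9)| = 59.2 / (13.23 × 0.9) = 4.9716
20 log₁₀(4.9716) = 13.930 dB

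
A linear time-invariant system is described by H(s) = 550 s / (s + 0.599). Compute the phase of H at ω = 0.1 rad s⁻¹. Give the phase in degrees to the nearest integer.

∠(j0.1) = 90.00°
∠(j0.1 + 0.599) = arctan(0.1/0.599) = 9.48°
∠H(j0.1) = 90.00° − 9.48° = 80.52°

81 deg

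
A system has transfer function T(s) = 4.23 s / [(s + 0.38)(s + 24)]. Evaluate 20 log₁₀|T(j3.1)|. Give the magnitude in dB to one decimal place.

|j3.1| = 3.1
|j3.1 + 0.38| = √(3.1² + 0.38²) = 3.123
|j3.1 + 24| = √(3.1² + 24²) = 24.2
|T(j3.1)| = 4.23 × 3.1 / (3.123 × 24.2) = 0.1735
20 log₁₀(0.1735) = -15.21 dB

-15.2 dB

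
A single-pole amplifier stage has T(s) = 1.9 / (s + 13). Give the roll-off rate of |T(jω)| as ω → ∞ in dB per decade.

-20 dB/decade

With 0 zeros and 1 pole, the high-frequency asymptotic slope is 20 × (0 − 1) = -20 dB/decade.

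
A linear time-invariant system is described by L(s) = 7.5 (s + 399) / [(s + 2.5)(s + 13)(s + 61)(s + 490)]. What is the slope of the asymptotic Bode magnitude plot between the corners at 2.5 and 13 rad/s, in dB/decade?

In this band the factors already past their corner are: pole at 2.5; net slope = -20 dB/decade.

-20 dB/decade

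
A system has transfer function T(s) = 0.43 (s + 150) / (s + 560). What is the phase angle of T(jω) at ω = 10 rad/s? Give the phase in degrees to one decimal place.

2.8°

∠(j10 + 150) = arctan(10/150) = 3.81°
∠(j10 + 560) = arctan(10/560) = 1.02°
∠T(j10) = 3.81° − 1.02° = 2.79°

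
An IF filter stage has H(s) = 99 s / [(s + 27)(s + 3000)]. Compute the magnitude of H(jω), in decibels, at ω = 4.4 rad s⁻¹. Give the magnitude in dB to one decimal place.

-45.5 dB

|j4.4| = 4.4
|j4.4 + 27| = √(4.4² + 27²) = 27.36
|j4.4 + 3000| = √(4.4² + 3000²) = 3000
|H(j4.4)| = 99 × 4.4 / (27.36 × 3000) = 0.0053078
20 log₁₀(0.0053078) = -45.50 dB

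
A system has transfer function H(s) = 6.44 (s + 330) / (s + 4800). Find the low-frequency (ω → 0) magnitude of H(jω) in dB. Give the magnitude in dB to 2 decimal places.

-7.08 dB

H(0) = 6.44 × 330 / 4800 = 0.44275
20 log₁₀(0.44275) = -7.077 dB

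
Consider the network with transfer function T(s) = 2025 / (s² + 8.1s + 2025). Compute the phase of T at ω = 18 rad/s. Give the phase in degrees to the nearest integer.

∠[(j18)² + 8.1(j18) + 2025] = ∠[1701 + j145.8] = 4.90°
∠T(j18) = −4.90° = -4.90°

-5 deg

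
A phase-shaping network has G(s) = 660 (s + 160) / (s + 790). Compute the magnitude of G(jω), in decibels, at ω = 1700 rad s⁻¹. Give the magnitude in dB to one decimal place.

|j1700 + 160| = √(1700² + 160²) = 1708
|j1700 + 790| = √(1700² + 790²) = 1875
|G(j1700)| = 660 × 1708 / 1875 = 601.17
20 log₁₀(601.17) = 55.58 dB

55.6 dB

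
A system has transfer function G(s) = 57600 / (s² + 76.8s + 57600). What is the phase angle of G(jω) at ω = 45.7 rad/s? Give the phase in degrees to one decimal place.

∠[(j45.7)² + 76.8(j45.7) + 57600] = ∠[55512 + j3509.8] = 3.62°
∠G(j45.7) = −3.62° = -3.62°

-3.6°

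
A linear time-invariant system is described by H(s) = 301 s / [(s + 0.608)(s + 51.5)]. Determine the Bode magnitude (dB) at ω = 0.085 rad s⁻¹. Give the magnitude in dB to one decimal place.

-1.8 dB

|j0.085| = 0.085
|j0.085 + 0.608| = √(0.085² + 0.608²) = 0.6139
|j0.085 + 51.5| = √(0.085² + 51.5²) = 51.5
|H(j0.085)| = 301 × 0.085 / (0.6139 × 51.5) = 0.80923
20 log₁₀(0.80923) = -1.84 dB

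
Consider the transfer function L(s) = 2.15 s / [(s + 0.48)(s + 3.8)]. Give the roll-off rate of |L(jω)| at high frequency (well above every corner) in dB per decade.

-20 dB/decade

With 1 zero and 2 poles, the high-frequency asymptotic slope is 20 × (1 − 2) = -20 dB/decade.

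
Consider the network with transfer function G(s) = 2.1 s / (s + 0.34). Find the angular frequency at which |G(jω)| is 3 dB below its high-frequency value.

0.34 rad s⁻¹

For a single-pole high-pass, the −3 dB point is at the pole: ω = 0.34 rad s⁻¹.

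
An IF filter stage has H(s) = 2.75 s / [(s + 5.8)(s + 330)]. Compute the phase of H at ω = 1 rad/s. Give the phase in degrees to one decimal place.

∠(j1) = 90.00°
∠(j1 + 5.8) = arctan(1/5.8) = 9.78°
∠(j1 + 330) = arctan(1/330) = 0.17°
∠H(j1) = 90.00° − (9.78° + 0.17°) = 80.04°

80.0 deg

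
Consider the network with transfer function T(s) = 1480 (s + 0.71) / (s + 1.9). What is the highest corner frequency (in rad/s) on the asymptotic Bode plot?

Break frequencies occur at each pole and zero magnitude: 0.71 rad/s, 1.9 rad/s.
The highest is 1.9 rad/s.

1.9 rad/s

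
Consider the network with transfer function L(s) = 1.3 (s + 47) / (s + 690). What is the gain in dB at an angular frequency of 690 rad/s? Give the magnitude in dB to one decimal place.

|j690 + 47| = √(690² + 47²) = 691.6
|j690 + 690| = √(690² + 690²) = 975.8
|L(j690)| = 1.3 × 691.6 / 975.8 = 0.92137
20 log₁₀(0.92137) = -0.71 dB

-0.7 dB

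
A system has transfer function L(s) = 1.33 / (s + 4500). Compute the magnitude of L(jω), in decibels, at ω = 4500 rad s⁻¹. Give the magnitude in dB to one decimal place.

-73.6 dB

|j4500 + 4500| = √(4500² + 4500²) = 6364
|L(j4500)| = 1.33 / 6364 = 0.00020899
20 log₁₀(0.00020899) = -73.60 dB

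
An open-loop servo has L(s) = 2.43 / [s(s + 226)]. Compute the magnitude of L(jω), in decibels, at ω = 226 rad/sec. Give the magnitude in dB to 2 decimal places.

|j226 + 226| = √(226² + 226²) = 319.6
|j226| = 226
|L(j226)| = 2.43 / (319.6 × 226) = 3.3641e-05
20 log₁₀(3.3641e-05) = -89.463 dB

-89.46 dB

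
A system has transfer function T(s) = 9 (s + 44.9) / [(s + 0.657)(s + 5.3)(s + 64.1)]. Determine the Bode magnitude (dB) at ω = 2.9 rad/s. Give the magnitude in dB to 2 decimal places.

-9.09 dB

|j2.9 + 44.9| = √(2.9² + 44.9²) = 44.99
|j2.9 + 0.657| = √(2.9² + 0.657²) = 2.973
|j2.9 + 5.3| = √(2.9² + 5.3²) = 6.042
|j2.9 + 64.1| = √(2.9² + 64.1²) = 64.17
|T(j2.9)| = 9 × 44.99 / (2.973 × 6.042 × 64.17) = 0.3513
20 log₁₀(0.3513) = -9.086 dB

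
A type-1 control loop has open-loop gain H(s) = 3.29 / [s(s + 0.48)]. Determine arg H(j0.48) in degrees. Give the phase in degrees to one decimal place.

∠(j0.48 + 0.48) = arctan(0.48/0.48) = 45.00°
∠(j0.48) = 90.00°
∠H(j0.48) = − (45.00° + 90.00°) = -135.00°

-135.0°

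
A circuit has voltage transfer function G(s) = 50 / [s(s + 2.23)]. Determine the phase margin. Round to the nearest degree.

18 deg

Gain crossover: |G(jω)| = 1 at ω ≈ 6.9 rad/s.
∠G(j6.9) = −90° − arctan(6.9/2.23) ≈ -162.08°
PM = 180° + (-162.08°) = 17.92°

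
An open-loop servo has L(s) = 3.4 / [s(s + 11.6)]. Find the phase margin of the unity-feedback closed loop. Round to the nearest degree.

89°

Gain crossover: |L(jω)| = 1 at ω ≈ 0.293 rad/s.
∠L(j0.293) = −90° − arctan(0.293/11.6) ≈ -91.45°
PM = 180° + (-91.45°) = 88.55°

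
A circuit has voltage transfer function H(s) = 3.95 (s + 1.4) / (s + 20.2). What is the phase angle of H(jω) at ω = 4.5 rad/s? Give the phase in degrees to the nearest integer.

60°

∠(j4.5 + 1.4) = arctan(4.5/1.4) = 72.72°
∠(j4.5 + 20.2) = arctan(4.5/20.2) = 12.56°
∠H(j4.5) = 72.72° − 12.56° = 60.16°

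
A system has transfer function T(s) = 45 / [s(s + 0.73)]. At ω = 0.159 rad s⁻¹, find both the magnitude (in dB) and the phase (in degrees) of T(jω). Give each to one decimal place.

|j0.159 + 0.73| = √(0.159² + 0.73²) = 0.7471
|j0.159| = 0.159
|T(j0.159)| = 45 / (0.7471 × 0.159) = 378.82
20 log₁₀(378.82) = 51.57 dB
∠(j0.159 + 0.73) = arctan(0.159/0.73) = 12.29°
∠(j0.159) = 90.00°
∠T(j0.159) = − (12.29° + 90.00°) = -102.29°

|T| = 51.6 dB, ∠T = -102.3°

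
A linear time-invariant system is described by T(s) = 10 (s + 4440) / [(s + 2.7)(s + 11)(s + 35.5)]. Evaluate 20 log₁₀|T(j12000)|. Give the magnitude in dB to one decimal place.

-142.6 dB

|j12000 + 4440| = √(12000² + 4440²) = 1.28e+04
|j12000 + 2.7| = √(12000² + 2.7²) = 1.2e+04
|j12000 + 11| = √(12000² + 11²) = 1.2e+04
|j12000 + 35.5| = √(12000² + 35.5²) = 1.2e+04
|T(j12000)| = 10 × 1.28e+04 / (1.2e+04 × 1.2e+04 × 1.2e+04) = 7.4045e-08
20 log₁₀(7.4045e-08) = -142.61 dB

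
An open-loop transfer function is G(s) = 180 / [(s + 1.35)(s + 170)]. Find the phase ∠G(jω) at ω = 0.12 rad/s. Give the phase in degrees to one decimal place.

∠(j0.12 + 1.35) = arctan(0.12/1.35) = 5.08°
∠(j0.12 + 170) = arctan(0.12/170) = 0.04°
∠G(j0.12) = − (5.08° + 0.04°) = -5.12°

-5.1 deg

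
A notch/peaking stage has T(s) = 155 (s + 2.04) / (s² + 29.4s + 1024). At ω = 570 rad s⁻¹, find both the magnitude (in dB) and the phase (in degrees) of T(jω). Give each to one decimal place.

|T| = -11.3 dB, ∠T = -87.2°

|j570 + 2.04| = √(570² + 2.04²) = 570
|(j570)² + 29.4(j570) + 1024| = |-3.2388e+05 + j16758| = 3.243e+05
|T(j570)| = 155 × 570 / 3.243e+05 = 0.27243
20 log₁₀(0.27243) = -11.30 dB
∠(j570 + 2.04) = arctan(570/2.04) = 89.79°
∠[(j570)² + 29.4(j570) + 1024] = ∠[-3.2388e+05 + j16758] = 177.04°
∠T(j570) = 89.79° − 177.04° = -87.24°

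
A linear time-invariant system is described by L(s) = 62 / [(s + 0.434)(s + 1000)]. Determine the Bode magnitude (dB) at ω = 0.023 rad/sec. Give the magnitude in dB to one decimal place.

|j0.023 + 0.434| = √(0.023² + 0.434²) = 0.4346
|j0.023 + 1000| = √(0.023² + 1000²) = 1000
|L(j0.023)| = 62 / (0.4346 × 1000) = 0.14266
20 log₁₀(0.14266) = -16.91 dB

-16.9 dB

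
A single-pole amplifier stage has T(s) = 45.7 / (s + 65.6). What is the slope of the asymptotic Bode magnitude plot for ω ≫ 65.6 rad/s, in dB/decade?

With 0 zeros and 1 pole, the high-frequency asymptotic slope is 20 × (0 − 1) = -20 dB/decade.

-20 dB/decade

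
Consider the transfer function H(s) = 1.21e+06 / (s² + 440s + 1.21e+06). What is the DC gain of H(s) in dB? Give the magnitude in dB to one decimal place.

H(0) = 1.21e+06 / 1.21e+06 = 1
20 log₁₀(1) = 0.00 dB

0.0 dB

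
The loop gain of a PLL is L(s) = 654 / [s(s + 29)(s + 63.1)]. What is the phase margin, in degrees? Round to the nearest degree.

Gain crossover: |L(jω)| = 1 at ω ≈ 0.357 rad/s.
∠L(j0.357) = −90° − arctan(0.357/29) − arctan(0.357/63.1) ≈ -91.03°
PM = 180° + (-91.03°) = 88.97°

89°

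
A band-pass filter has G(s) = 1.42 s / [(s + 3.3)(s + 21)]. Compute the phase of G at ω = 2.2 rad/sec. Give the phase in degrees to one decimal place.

∠(j2.2) = 90.00°
∠(j2.2 + 3.3) = arctan(2.2/3.3) = 33.69°
∠(j2.2 + 21) = arctan(2.2/21) = 5.98°
∠G(j2.2) = 90.00° − (33.69° + 5.98°) = 50.33°

50.3°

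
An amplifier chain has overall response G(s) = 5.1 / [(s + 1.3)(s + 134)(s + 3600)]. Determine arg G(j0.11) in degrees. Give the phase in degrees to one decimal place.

-4.9 deg

∠(j0.11 + 1.3) = arctan(0.11/1.3) = 4.84°
∠(j0.11 + 134) = arctan(0.11/134) = 0.05°
∠(j0.11 + 3600) = arctan(0.11/3600) = 0.00°
∠G(j0.11) = − (4.84° + 0.05° + 0.00°) = -4.89°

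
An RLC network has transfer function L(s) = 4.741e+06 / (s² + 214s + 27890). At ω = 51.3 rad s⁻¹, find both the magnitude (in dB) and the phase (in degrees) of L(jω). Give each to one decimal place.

|(j51.3)² + 214(j51.3) + 27890| = |25258 + j10978| = 2.754e+04
|L(j51.3)| = 4.741e+06 / 2.754e+04 = 172.14
20 log₁₀(172.14) = 44.72 dB
∠[(j51.3)² + 214(j51.3) + 27890] = ∠[25258 + j10978] = 23.49°
∠L(j51.3) = −23.49° = -23.49°

|L| = 44.7 dB, ∠L = -23.5°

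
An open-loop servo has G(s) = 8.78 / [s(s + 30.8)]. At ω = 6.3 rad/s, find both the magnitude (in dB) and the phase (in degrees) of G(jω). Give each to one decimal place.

|G| = -27.1 dB, ∠G = -101.6°

|j6.3 + 30.8| = √(6.3² + 30.8²) = 31.44
|j6.3| = 6.3
|G(j6.3)| = 8.78 / (31.44 × 6.3) = 0.044331
20 log₁₀(0.044331) = -27.07 dB
∠(j6.3 + 30.8) = arctan(6.3/30.8) = 11.56°
∠(j6.3) = 90.00°
∠G(j6.3) = − (11.56° + 90.00°) = -101.56°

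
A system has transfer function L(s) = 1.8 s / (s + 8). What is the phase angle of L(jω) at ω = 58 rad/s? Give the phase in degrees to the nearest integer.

8°

∠(j58) = 90.00°
∠(j58 + 8) = arctan(58/8) = 82.15°
∠L(j58) = 90.00° − 82.15° = 7.85°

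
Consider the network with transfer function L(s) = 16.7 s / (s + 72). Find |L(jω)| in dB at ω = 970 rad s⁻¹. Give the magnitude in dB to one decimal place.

24.4 dB

|j970| = 970
|j970 + 72| = √(970² + 72²) = 972.7
|L(j970)| = 16.7 × 970 / 972.7 = 16.654
20 log₁₀(16.654) = 24.43 dB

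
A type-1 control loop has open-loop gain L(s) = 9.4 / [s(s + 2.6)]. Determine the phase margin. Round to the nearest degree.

45 deg

Gain crossover: |L(jω)| = 1 at ω ≈ 2.57 rad/sec.
∠L(j2.57) = −90° − arctan(2.57/2.6) ≈ -134.68°
PM = 180° + (-134.68°) = 45.32°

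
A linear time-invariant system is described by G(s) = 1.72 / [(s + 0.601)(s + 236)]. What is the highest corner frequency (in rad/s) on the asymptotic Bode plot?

236 rad/s

Break frequencies occur at each pole and zero magnitude: 0.601 rad/s, 236 rad/s.
The highest is 236 rad/s.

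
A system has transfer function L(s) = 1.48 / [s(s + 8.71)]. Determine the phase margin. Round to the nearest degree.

89°

Gain crossover: |L(jω)| = 1 at ω ≈ 0.17 rad/s.
∠L(j0.17) = −90° − arctan(0.17/8.71) ≈ -91.12°
PM = 180° + (-91.12°) = 88.88°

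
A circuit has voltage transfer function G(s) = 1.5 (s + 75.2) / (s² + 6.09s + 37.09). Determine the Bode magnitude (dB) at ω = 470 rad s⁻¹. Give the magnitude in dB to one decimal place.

|j470 + 75.2| = √(470² + 75.2²) = 476
|(j470)² + 6.09(j470) + 37.09| = |-2.2086e+05 + j2862.3| = 2.209e+05
|G(j470)| = 1.5 × 476 / 2.209e+05 = 0.0032324
20 log₁₀(0.0032324) = -49.81 dB

-49.8 dB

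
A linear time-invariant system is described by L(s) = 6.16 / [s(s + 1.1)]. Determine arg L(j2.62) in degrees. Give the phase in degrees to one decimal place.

-157.2°

∠(j2.62 + 1.1) = arctan(2.62/1.1) = 67.23°
∠(j2.62) = 90.00°
∠L(j2.62) = − (67.23° + 90.00°) = -157.23°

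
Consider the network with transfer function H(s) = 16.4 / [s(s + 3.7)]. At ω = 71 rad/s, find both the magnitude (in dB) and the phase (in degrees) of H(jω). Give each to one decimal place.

|H| = -49.8 dB, ∠H = -177.0°

|j71 + 3.7| = √(71² + 3.7²) = 71.1
|j71| = 71
|H(j71)| = 16.4 / (71.1 × 71) = 0.0032489
20 log₁₀(0.0032489) = -49.77 dB
∠(j71 + 3.7) = arctan(71/3.7) = 87.02°
∠(j71) = 90.00°
∠H(j71) = − (87.02° + 90.00°) = -177.02°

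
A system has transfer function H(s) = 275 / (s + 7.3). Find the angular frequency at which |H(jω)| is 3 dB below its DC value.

7.3 rad/s

For a single-pole low-pass, the −3 dB point is at the pole: ω = 7.3 rad/s.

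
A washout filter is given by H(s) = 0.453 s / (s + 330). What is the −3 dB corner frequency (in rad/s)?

For a single-pole high-pass, the −3 dB point is at the pole: ω = 330 rad/s.

330 rad/s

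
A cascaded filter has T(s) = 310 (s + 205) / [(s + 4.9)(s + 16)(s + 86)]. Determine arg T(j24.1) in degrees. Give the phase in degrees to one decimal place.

∠(j24.1 + 205) = arctan(24.1/205) = 6.70°
∠(j24.1 + 4.9) = arctan(24.1/4.9) = 78.51°
∠(j24.1 + 16) = arctan(24.1/16) = 56.42°
∠(j24.1 + 86) = arctan(24.1/86) = 15.65°
∠T(j24.1) = 6.70° − (78.51° + 56.42° + 15.65°) = -143.88°

-143.9°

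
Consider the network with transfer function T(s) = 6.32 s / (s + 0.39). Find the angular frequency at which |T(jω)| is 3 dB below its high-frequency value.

0.39 rad/s

For a single-pole high-pass, the −3 dB point is at the pole: ω = 0.39 rad/s.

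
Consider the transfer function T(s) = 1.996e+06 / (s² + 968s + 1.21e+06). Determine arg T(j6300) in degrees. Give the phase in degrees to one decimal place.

-171.0°

∠[(j6300)² + 968(j6300) + 1.21e+06] = ∠[-3.848e+07 + j6.0984e+06] = 170.99°
∠T(j6300) = −170.99° = -170.99°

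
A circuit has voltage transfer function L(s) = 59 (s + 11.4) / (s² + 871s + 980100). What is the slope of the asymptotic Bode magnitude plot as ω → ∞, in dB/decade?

-20 dB/decade

With 1 zero and 2 poles, the high-frequency asymptotic slope is 20 × (1 − 2) = -20 dB/decade.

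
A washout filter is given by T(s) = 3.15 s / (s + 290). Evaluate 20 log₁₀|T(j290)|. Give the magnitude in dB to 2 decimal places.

|j290| = 290
|j290 + 290| = √(290² + 290²) = 410.1
|T(j290)| = 3.15 × 290 / 410.1 = 2.2274
20 log₁₀(2.2274) = 6.956 dB

6.96 dB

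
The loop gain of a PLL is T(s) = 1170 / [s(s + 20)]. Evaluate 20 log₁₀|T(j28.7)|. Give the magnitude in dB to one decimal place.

1.3 dB

|j28.7 + 20| = √(28.7² + 20²) = 34.98
|j28.7| = 28.7
|T(j28.7)| = 1170 / (34.98 × 28.7) = 1.1654
20 log₁₀(1.1654) = 1.33 dB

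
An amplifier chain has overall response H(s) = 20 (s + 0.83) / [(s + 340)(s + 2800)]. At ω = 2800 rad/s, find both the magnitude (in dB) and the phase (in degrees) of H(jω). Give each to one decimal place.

|H| = -46.0 dB, ∠H = -38.1°

|j2800 + 0.83| = √(2800² + 0.83²) = 2800
|j2800 + 340| = √(2800² + 340²) = 2821
|j2800 + 2800| = √(2800² + 2800²) = 3960
|H(j2800)| = 20 × 2800 / (2821 × 3960) = 0.0050139
20 log₁₀(0.0050139) = -46.00 dB
∠(j2800 + 0.83) = arctan(2800/0.83) = 89.98°
∠(j2800 + 340) = arctan(2800/340) = 83.08°
∠(j2800 + 2800) = arctan(2800/2800) = 45.00°
∠H(j2800) = 89.98° − (83.08° + 45.00°) = -38.09°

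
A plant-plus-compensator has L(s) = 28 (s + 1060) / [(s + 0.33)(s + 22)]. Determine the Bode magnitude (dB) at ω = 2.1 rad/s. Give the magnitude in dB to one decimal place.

|j2.1 + 1060| = √(2.1² + 1060²) = 1060
|j2.1 + 0.33| = √(2.1² + 0.33²) = 2.126
|j2.1 + 22| = √(2.1² + 22²) = 22.1
|L(j2.1)| = 28 × 1060 / (2.126 × 22.1) = 631.77
20 log₁₀(631.77) = 56.01 dB

56.0 dB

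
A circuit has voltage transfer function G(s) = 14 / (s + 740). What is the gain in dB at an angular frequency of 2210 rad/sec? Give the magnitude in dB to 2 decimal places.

|j2210 + 740| = √(2210² + 740²) = 2331
|G(j2210)| = 14 / 2331 = 0.006007
20 log₁₀(0.006007) = -44.427 dB

-44.43 dB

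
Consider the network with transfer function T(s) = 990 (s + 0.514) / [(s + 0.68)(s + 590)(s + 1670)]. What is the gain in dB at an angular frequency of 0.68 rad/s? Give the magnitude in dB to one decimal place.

-61.0 dB

|j0.68 + 0.514| = √(0.68² + 0.514²) = 0.8524
|j0.68 + 0.68| = √(0.68² + 0.68²) = 0.9617
|j0.68 + 590| = √(0.68² + 590²) = 590
|j0.68 + 1670| = √(0.68² + 1670²) = 1670
|T(j0.68)| = 990 × 0.8524 / (0.9617 × 590 × 1670) = 0.00089061
20 log₁₀(0.00089061) = -61.01 dB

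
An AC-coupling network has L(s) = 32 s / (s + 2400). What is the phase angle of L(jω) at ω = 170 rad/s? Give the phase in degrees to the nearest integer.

86 deg

∠(j170) = 90.00°
∠(j170 + 2400) = arctan(170/2400) = 4.05°
∠L(j170) = 90.00° − 4.05° = 85.95°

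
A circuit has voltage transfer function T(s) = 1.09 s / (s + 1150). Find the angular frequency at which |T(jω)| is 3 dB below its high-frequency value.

For a single-pole high-pass, the −3 dB point is at the pole: ω = 1150 rad s⁻¹.

1150 rad s⁻¹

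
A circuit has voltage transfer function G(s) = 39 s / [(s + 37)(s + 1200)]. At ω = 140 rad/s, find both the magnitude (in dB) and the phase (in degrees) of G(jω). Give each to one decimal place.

|G| = -30.1 dB, ∠G = 8.1°

|j140| = 140
|j140 + 37| = √(140² + 37²) = 144.8
|j140 + 1200| = √(140² + 1200²) = 1208
|G(j140)| = 39 × 140 / (144.8 × 1208) = 0.03121
20 log₁₀(0.03121) = -30.11 dB
∠(j140) = 90.00°
∠(j140 + 37) = arctan(140/37) = 75.20°
∠(j140 + 1200) = arctan(140/1200) = 6.65°
∠G(j140) = 90.00° − (75.20° + 6.65°) = 8.15°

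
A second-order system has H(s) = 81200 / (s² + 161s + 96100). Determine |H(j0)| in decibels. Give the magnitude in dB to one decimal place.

-1.5 dB

H(0) = 81200 / 96100 = 0.84495
20 log₁₀(0.84495) = -1.46 dB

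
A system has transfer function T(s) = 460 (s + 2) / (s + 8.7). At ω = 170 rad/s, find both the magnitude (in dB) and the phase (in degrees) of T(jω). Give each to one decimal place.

|T| = 53.2 dB, ∠T = 2.3°

|j170 + 2| = √(170² + 2²) = 170
|j170 + 8.7| = √(170² + 8.7²) = 170.2
|T(j170)| = 460 × 170 / 170.2 = 459.43
20 log₁₀(459.43) = 53.24 dB
∠(j170 + 2) = arctan(170/2) = 89.33°
∠(j170 + 8.7) = arctan(170/8.7) = 87.07°
∠T(j170) = 89.33° − 87.07° = 2.26°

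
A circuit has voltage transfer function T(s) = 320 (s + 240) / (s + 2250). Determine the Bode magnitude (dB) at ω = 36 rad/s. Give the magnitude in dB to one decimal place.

|j36 + 240| = √(36² + 240²) = 242.7
|j36 + 2250| = √(36² + 2250²) = 2250
|T(j36)| = 320 × 242.7 / 2250 = 34.511
20 log₁₀(34.511) = 30.76 dB

30.8 dB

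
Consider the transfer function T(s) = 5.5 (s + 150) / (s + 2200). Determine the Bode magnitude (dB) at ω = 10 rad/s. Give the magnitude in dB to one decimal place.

-8.5 dB

|j10 + 150| = √(10² + 150²) = 150.3
|j10 + 2200| = √(10² + 2200²) = 2200
|T(j10)| = 5.5 × 150.3 / 2200 = 0.37583
20 log₁₀(0.37583) = -8.50 dB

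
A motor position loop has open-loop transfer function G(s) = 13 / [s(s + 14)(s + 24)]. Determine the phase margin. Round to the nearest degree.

90 deg

Gain crossover: |G(jω)| = 1 at ω ≈ 0.0387 rad/s.
∠G(j0.0387) = −90° − arctan(0.0387/14) − arctan(0.0387/24) ≈ -90.25°
PM = 180° + (-90.25°) = 89.75°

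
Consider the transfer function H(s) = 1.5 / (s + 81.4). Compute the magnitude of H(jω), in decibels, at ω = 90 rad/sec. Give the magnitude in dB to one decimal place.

|j90 + 81.4| = √(90² + 81.4²) = 121.4
|H(j90)| = 1.5 / 121.4 = 0.012361
20 log₁₀(0.012361) = -38.16 dB

-38.2 dB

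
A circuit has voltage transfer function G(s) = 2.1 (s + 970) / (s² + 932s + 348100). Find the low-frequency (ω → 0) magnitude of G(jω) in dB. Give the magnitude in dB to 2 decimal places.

G(0) = 2.1 × 970 / 348100 = 0.0058518
20 log₁₀(0.0058518) = -44.654 dB

-44.65 dB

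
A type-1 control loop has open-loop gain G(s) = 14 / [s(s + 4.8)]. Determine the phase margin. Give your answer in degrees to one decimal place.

Gain crossover: |G(jω)| = 1 at ω ≈ 2.57 rad s⁻¹.
∠G(j2.57) = −90° − arctan(2.57/4.8) ≈ -118.18°
PM = 180° + (-118.18°) = 61.82°

61.8°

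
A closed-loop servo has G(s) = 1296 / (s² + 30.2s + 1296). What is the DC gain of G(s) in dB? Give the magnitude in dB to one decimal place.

G(0) = 1296 / 1296 = 1
20 log₁₀(1) = 0.00 dB

0.0 dB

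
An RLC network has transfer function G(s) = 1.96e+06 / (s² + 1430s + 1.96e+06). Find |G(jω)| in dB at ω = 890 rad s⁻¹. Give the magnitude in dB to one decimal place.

|(j890)² + 1430(j890) + 1.96e+06| = |1.1679e+06 + j1.2727e+06| = 1.727e+06
|G(j890)| = 1.96e+06 / 1.727e+06 = 1.1347
20 log₁₀(1.1347) = 1.10 dB

1.1 dB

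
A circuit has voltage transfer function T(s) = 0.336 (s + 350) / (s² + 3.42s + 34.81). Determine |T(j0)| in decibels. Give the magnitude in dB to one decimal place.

T(0) = 0.336 × 350 / 34.81 = 3.3783
20 log₁₀(3.3783) = 10.57 dB

10.6 dB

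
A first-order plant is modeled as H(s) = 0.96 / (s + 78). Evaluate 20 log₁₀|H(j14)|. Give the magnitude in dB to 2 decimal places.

|j14 + 78| = √(14² + 78²) = 79.25
|H(j14)| = 0.96 / 79.25 = 0.012114
20 log₁₀(0.012114) = -38.334 dB

-38.33 dB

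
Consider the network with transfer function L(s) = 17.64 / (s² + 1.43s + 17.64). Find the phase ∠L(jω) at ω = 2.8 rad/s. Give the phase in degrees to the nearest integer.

∠[(j2.8)² + 1.43(j2.8) + 17.64] = ∠[9.8 + j4.004] = 22.22°
∠L(j2.8) = −22.22° = -22.22°

-22°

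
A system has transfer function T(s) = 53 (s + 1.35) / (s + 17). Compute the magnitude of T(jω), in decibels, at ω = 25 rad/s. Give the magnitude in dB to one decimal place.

32.8 dB

|j25 + 1.35| = √(25² + 1.35²) = 25.04
|j25 + 17| = √(25² + 17²) = 30.23
|T(j25)| = 53 × 25.04 / 30.23 = 43.891
20 log₁₀(43.891) = 32.85 dB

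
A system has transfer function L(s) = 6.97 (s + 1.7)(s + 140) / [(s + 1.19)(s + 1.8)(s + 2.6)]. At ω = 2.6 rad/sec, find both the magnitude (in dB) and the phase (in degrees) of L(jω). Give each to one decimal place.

|j2.6 + 1.7| = √(2.6² + 1.7²) = 3.106
|j2.6 + 140| = √(2.6² + 140²) = 140
|j2.6 + 1.19| = √(2.6² + 1.19²) = 2.859
|j2.6 + 1.8| = √(2.6² + 1.8²) = 3.162
|j2.6 + 2.6| = √(2.6² + 2.6²) = 3.677
|L(j2.6)| = 6.97 × 3.106 × 140 / (2.859 × 3.162 × 3.677) = 91.188
20 log₁₀(91.188) = 39.20 dB
∠(j2.6 + 1.7) = arctan(2.6/1.7) = 56.82°
∠(j2.6 + 140) = arctan(2.6/140) = 1.06°
∠(j2.6 + 1.19) = arctan(2.6/1.19) = 65.41°
∠(j2.6 + 1.8) = arctan(2.6/1.8) = 55.30°
∠(j2.6 + 2.6) = arctan(2.6/2.6) = 45.00°
∠L(j2.6) = 56.82° + 1.06° − (65.41° + 55.30° + 45.00°) = -107.83°

|L| = 39.2 dB, ∠L = -107.8°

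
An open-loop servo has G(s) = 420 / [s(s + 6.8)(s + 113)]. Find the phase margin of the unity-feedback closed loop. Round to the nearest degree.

Gain crossover: |G(jω)| = 1 at ω ≈ 0.545 rad s⁻¹.
∠G(j0.545) = −90° − arctan(0.545/6.8) − arctan(0.545/113) ≈ -94.86°
PM = 180° + (-94.86°) = 85.14°

85 deg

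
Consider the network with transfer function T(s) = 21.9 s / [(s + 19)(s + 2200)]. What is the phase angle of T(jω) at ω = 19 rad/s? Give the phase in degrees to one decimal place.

44.5°

∠(j19) = 90.00°
∠(j19 + 19) = arctan(19/19) = 45.00°
∠(j19 + 2200) = arctan(19/2200) = 0.49°
∠T(j19) = 90.00° − (45.00° + 0.49°) = 44.51°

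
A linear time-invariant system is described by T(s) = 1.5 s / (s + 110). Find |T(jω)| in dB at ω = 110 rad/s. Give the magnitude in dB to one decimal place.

|j110| = 110
|j110 + 110| = √(110² + 110²) = 155.6
|T(j110)| = 1.5 × 110 / 155.6 = 1.0607
20 log₁₀(1.0607) = 0.51 dB

0.5 dB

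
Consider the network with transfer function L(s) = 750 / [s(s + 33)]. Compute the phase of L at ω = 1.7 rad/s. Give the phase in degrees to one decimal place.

-92.9°

∠(j1.7 + 33) = arctan(1.7/33) = 2.95°
∠(j1.7) = 90.00°
∠L(j1.7) = − (2.95° + 90.00°) = -92.95°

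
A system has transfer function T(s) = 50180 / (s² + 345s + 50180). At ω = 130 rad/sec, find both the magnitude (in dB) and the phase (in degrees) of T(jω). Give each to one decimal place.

|T| = -0.9 dB, ∠T = -53.4°

|(j130)² + 345(j130) + 50180| = |33280 + j44850| = 5.585e+04
|T(j130)| = 50180 / 5.585e+04 = 0.8985
20 log₁₀(0.8985) = -0.93 dB
∠[(j130)² + 345(j130) + 50180] = ∠[33280 + j44850] = 53.42°
∠T(j130) = −53.42° = -53.42°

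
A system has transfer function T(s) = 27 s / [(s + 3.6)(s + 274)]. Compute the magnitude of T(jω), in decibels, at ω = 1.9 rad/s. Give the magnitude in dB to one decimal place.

|j1.9| = 1.9
|j1.9 + 3.6| = √(1.9² + 3.6²) = 4.071
|j1.9 + 274| = √(1.9² + 274²) = 274
|T(j1.9)| = 27 × 1.9 / (4.071 × 274) = 0.045993
20 log₁₀(0.045993) = -26.75 dB

-26.7 dB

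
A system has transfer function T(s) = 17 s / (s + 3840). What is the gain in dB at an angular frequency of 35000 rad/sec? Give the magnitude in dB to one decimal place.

|j35000| = 3.5e+04
|j35000 + 3840| = √(35000² + 3840²) = 3.521e+04
|T(j35000)| = 17 × 3.5e+04 / 3.521e+04 = 16.899
20 log₁₀(16.899) = 24.56 dB

24.6 dB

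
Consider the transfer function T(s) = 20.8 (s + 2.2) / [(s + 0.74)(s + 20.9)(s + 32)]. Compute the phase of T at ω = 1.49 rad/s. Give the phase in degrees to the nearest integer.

-36°

∠(j1.49 + 2.2) = arctan(1.49/2.2) = 34.11°
∠(j1.49 + 0.74) = arctan(1.49/0.74) = 63.59°
∠(j1.49 + 20.9) = arctan(1.49/20.9) = 4.08°
∠(j1.49 + 32) = arctan(1.49/32) = 2.67°
∠T(j1.49) = 34.11° − (63.59° + 4.08° + 2.67°) = -36.22°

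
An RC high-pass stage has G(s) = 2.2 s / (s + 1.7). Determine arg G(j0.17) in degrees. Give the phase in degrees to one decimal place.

∠(j0.17) = 90.00°
∠(j0.17 + 1.7) = arctan(0.17/1.7) = 5.71°
∠G(j0.17) = 90.00° − 5.71° = 84.29°

84.3°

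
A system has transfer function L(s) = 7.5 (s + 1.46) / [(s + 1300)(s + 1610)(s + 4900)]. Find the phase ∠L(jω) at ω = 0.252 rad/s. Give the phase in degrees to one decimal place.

∠(j0.252 + 1.46) = arctan(0.252/1.46) = 9.79°
∠(j0.252 + 1300) = arctan(0.252/1300) = 0.01°
∠(j0.252 + 1610) = arctan(0.252/1610) = 0.01°
∠(j0.252 + 4900) = arctan(0.252/4900) = 0.00°
∠L(j0.252) = 9.79° − (0.01° + 0.01° + 0.00°) = 9.77°

9.8 deg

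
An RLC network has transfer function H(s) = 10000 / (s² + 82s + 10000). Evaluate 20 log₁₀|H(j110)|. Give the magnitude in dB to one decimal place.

|(j110)² + 82(j110) + 10000| = |-2100 + j9020| = 9261
|H(j110)| = 10000 / 9261 = 1.0798
20 log₁₀(1.0798) = 0.67 dB

0.7 dB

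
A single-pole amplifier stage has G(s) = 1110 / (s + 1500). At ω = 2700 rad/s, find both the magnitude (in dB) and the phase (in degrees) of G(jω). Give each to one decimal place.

|j2700 + 1500| = √(2700² + 1500²) = 3089
|G(j2700)| = 1110 / 3089 = 0.35938
20 log₁₀(0.35938) = -8.89 dB
∠(j2700 + 1500) = arctan(2700/1500) = 60.95°
∠G(j2700) = −60.95° = -60.95°

|G| = -8.9 dB, ∠G = -60.9°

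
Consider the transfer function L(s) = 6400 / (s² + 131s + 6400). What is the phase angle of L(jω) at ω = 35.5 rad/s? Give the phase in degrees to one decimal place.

-42.1°

∠[(j35.5)² + 131(j35.5) + 6400] = ∠[5139.8 + j4650.5] = 42.14°
∠L(j35.5) = −42.14° = -42.14°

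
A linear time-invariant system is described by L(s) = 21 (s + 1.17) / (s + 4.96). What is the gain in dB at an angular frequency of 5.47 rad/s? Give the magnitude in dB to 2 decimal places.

|j5.47 + 1.17| = √(5.47² + 1.17²) = 5.594
|j5.47 + 4.96| = √(5.47² + 4.96²) = 7.384
|L(j5.47)| = 21 × 5.594 / 7.384 = 15.909
20 log₁₀(15.909) = 24.033 dB

24.03 dB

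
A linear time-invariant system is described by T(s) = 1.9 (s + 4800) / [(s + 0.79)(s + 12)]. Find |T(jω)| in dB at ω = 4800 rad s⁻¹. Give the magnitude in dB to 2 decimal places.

-65.04 dB

|j4800 + 4800| = √(4800² + 4800²) = 6788
|j4800 + 0.79| = √(4800² + 0.79²) = 4800
|j4800 + 12| = √(4800² + 12²) = 4800
|T(j4800)| = 1.9 × 6788 / (4800 × 4800) = 0.00055979
20 log₁₀(0.00055979) = -65.039 dB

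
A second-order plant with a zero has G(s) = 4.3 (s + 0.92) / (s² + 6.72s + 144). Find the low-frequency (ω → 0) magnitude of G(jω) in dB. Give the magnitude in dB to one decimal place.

-31.2 dB

G(0) = 4.3 × 0.92 / 144 = 0.027472
20 log₁₀(0.027472) = -31.22 dB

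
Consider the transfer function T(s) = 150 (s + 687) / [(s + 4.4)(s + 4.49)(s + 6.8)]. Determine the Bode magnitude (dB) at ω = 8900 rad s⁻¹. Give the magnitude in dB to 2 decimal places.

-114.43 dB

|j8900 + 687| = √(8900² + 687²) = 8926
|j8900 + 4.4| = √(8900² + 4.4²) = 8900
|j8900 + 4.49| = √(8900² + 4.49²) = 8900
|j8900 + 6.8| = √(8900² + 6.8²) = 8900
|T(j8900)| = 150 × 8926 / (8900 × 8900 × 8900) = 1.8993e-06
20 log₁₀(1.8993e-06) = -114.428 dB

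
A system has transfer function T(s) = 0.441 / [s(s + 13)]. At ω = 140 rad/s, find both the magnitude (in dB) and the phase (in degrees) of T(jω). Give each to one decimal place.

|T| = -93.0 dB, ∠T = -174.7 deg

|j140 + 13| = √(140² + 13²) = 140.6
|j140| = 140
|T(j140)| = 0.441 / (140.6 × 140) = 2.2404e-05
20 log₁₀(2.2404e-05) = -92.99 dB
∠(j140 + 13) = arctan(140/13) = 84.69°
∠(j140) = 90.00°
∠T(j140) = − (84.69° + 90.00°) = -174.69°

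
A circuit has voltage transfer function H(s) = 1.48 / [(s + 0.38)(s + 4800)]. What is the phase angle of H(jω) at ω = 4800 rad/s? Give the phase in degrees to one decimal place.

-135.0°

∠(j4800 + 0.38) = arctan(4800/0.38) = 90.00°
∠(j4800 + 4800) = arctan(4800/4800) = 45.00°
∠H(j4800) = − (90.00° + 45.00°) = -135.00°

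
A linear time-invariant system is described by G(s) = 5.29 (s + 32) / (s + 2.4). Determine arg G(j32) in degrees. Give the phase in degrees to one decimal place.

∠(j32 + 32) = arctan(32/32) = 45.00°
∠(j32 + 2.4) = arctan(32/2.4) = 85.71°
∠G(j32) = 45.00° − 85.71° = -40.71°

-40.7°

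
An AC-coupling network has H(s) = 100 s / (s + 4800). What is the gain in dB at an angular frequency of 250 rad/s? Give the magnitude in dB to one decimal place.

|j250| = 250
|j250 + 4800| = √(250² + 4800²) = 4807
|H(j250)| = 100 × 250 / 4807 = 5.2013
20 log₁₀(5.2013) = 14.32 dB

14.3 dB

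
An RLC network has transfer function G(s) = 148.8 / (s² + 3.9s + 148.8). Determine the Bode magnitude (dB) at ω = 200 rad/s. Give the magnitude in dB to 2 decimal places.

-48.56 dB

|(j200)² + 3.9(j200) + 148.8| = |-39851 + j780| = 3.986e+04
|G(j200)| = 148.8 / 3.986e+04 = 0.0037332
20 log₁₀(0.0037332) = -48.558 dB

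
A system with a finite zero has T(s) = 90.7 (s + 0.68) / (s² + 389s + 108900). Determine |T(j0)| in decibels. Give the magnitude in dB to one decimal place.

T(0) = 90.7 × 0.68 / 108900 = 0.00056635
20 log₁₀(0.00056635) = -64.94 dB

-64.9 dB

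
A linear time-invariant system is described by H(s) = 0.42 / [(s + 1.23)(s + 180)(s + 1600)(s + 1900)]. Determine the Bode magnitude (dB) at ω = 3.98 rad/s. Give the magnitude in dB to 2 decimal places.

|j3.98 + 1.23| = √(3.98² + 1.23²) = 4.166
|j3.98 + 180| = √(3.98² + 180²) = 180
|j3.98 + 1600| = √(3.98² + 1600²) = 1600
|j3.98 + 1900| = √(3.98² + 1900²) = 1900
|H(j3.98)| = 0.42 / (4.166 × 180 × 1600 × 1900) = 1.8421e-10
20 log₁₀(1.8421e-10) = -194.694 dB

-194.69 dB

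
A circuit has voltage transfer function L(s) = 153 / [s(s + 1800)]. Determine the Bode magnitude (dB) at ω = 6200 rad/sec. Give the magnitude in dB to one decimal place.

|j6200 + 1800| = √(6200² + 1800²) = 6456
|j6200| = 6200
|L(j6200)| = 153 / (6456 × 6200) = 3.8224e-06
20 log₁₀(3.8224e-06) = -108.35 dB

-108.4 dB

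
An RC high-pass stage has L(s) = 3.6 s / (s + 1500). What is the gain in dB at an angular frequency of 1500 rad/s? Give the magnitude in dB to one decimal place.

|j1500| = 1500
|j1500 + 1500| = √(1500² + 1500²) = 2121
|L(j1500)| = 3.6 × 1500 / 2121 = 2.5456
20 log₁₀(2.5456) = 8.12 dB

8.1 dB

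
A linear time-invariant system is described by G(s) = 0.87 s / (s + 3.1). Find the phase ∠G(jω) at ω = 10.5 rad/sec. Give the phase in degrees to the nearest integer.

16°

∠(j10.5) = 90.00°
∠(j10.5 + 3.1) = arctan(10.5/3.1) = 73.55°
∠G(j10.5) = 90.00° − 73.55° = 16.45°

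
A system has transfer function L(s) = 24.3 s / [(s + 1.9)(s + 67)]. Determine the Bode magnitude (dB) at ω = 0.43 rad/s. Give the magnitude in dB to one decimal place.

-21.9 dB

|j0.43| = 0.43
|j0.43 + 1.9| = √(0.43² + 1.9²) = 1.948
|j0.43 + 67| = √(0.43² + 67²) = 67
|L(j0.43)| = 24.3 × 0.43 / (1.948 × 67) = 0.080055
20 log₁₀(0.080055) = -21.93 dB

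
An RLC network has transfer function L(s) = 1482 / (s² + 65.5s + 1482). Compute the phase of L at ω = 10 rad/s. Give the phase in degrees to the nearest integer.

∠[(j10)² + 65.5(j10) + 1482] = ∠[1382 + j655] = 25.36°
∠L(j10) = −25.36° = -25.36°

-25°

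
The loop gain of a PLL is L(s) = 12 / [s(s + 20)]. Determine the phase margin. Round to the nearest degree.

88°

Gain crossover: |L(jω)| = 1 at ω ≈ 0.6 rad/s.
∠L(j0.6) = −90° − arctan(0.6/20) ≈ -91.72°
PM = 180° + (-91.72°) = 88.28°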